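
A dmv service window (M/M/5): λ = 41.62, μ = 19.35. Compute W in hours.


a = 2.1509; ρ = 0.4302; P₀ = 0.115106
Lq = P₀·a^c·ρ/(c!(1−ρ)²) = 0.05851
Wq = Lq/λ = 0.05851/41.62 = 0.001406 hr
W = Wq + 1/μ = 0.001406 + 0.05168 = 0.05309 hr

Final: 0.05309 hr


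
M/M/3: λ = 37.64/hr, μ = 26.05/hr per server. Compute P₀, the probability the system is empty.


a = λ/μ = 37.64/26.05 = 1.4449; ρ = a/c = 0.4816
Σ_{k=0}^{2} a^k/k! (terms k=0..2) = 1.00000 + 1.44491 + 1.04389 = 3.48880
Tail: a^3/(3!(1−ρ)) = 3.01666/(6·0.5184) = 0.96993
P₀ = 1/(3.48880 + 0.96993) = 1/4.45873 = 0.224279

Final: 0.224279


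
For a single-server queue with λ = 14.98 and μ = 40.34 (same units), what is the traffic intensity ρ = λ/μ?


ρ = λ/μ = 14.98/40.34 = 0.3713

Final: 0.3713


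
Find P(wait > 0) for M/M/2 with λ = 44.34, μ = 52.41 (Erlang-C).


a = λ/μ = 0.8460; ρ = a/2 = 0.4230
P₀ = 0.405471 (from M/M/c formula)
C(c,a) = [a^c/(c!(1−ρ))]·P₀ = [0.71575/(2·0.5770)]·0.405471
= 0.62025·0.405471 = 0.251492

Final: 0.251492


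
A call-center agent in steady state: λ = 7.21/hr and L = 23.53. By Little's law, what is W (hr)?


W = L/λ = 23.53/7.21 = 3.2635 hr

Final: 3.2635 hr


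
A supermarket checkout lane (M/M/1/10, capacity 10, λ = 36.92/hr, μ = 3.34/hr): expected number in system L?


ρ = 36.92/3.34 = 11.0539
L = ρ[1 − (K+1)ρ^K + Kρ^(K+1)] / [(1−ρ)(1−ρ^(K+1))]
Numerator: 11.0539·(1 − 11·27236560029.483349 + 10·301069998888.780029) = 29968183182814.593750
Denominator: (-10.0539)·(-301069998887.780029) = 3026925318159.178223
L = 29968183182814.593750/3026925318159.178223 = 9.9005

Final: 9.9005


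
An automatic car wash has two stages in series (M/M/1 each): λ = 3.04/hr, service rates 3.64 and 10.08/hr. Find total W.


Each node sees arrival rate λ = 3.04/hr (tandem ⇒ throughput preserved).
W₁ = 1/(μ₁−λ) = 1/(3.64−3.04) = 1.66667 hr
W₂ = 1/(μ₂−λ) = 1/(10.08−3.04) = 0.14205 hr
W_total = W₁ + W₂ = 1.66667 + 0.14205 = 1.80871 hr

Final: 1.80871 hr


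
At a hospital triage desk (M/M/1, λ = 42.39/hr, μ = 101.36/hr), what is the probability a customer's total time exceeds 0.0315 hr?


W ~ Exponential(μ−λ) for M/M/1.
μ − λ = 101.36 − 42.39 = 58.9700
P(W > t) = e^{−(μ−λ)t} = e^{−1.8576} = 0.156054

Final: 0.156054


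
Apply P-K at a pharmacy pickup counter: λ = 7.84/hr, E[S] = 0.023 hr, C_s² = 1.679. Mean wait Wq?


ρ = λ·E[S] = 7.84·0.023 = 0.1803
E[S²] = E[S]²(1+C_s²) = 0.023²·(1+1.679) = 0.001417
Wq = λ·E[S²]/(2(1−ρ)) = 7.84·0.001417/(2·0.8197) = 0.006778 hr

Final: 0.006778 hr


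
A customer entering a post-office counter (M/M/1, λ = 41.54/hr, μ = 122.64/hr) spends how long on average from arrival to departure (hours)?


W = 1/(μ−λ) = 1/(122.64 − 41.54) = 1/81.10 = 0.01233 hr

Final: 0.01233 hr


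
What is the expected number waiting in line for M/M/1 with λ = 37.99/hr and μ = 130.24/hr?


ρ = 37.99/130.24 = 0.2917
Lq = ρ²/(1−ρ) = 0.08508/0.7083 = 0.1201

Final: 0.1201


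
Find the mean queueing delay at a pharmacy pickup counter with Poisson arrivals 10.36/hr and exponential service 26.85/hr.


ρ = 10.36/26.85 = 0.3858
Wq = ρ/(μ−λ) = 0.3858/(26.85 − 10.36) = 0.3858/16.49 = 0.02340 hr

Final: 0.02340 hr


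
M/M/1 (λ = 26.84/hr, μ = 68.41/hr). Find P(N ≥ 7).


ρ = 26.84/68.41 = 0.3923
P(N ≥ n) = ρ^n = 0.3923^7 = 0.001431

Final: 0.001431


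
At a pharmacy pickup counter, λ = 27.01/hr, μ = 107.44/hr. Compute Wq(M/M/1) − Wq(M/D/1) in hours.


ρ = 27.01/107.44 = 0.2514
Wq(M/M/1) = ρ/(μ−λ) = 0.2514/80.43 = 0.003126 hr
Wq(M/D/1) = ρ/(2(μ−λ)) = 0.001563 hr
Savings = 0.003126 − 0.001563 = 0.001563 hr

Final: 0.001563 hr


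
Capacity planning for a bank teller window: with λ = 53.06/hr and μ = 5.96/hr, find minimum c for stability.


Stability requires cμ > λ ⇔ c > λ/μ.
λ/μ = 53.06/5.96 = 8.9027
Minimum integer c = ⌊8.9027⌋ + 1 = 9
Check: 9·5.96 = 53.64 > 53.06, while 8·5.96 = 47.68 ≤ 53.06

Final: 9 servers


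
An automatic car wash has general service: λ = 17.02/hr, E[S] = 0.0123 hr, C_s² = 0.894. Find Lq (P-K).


ρ = λ·E[S] = 17.02·0.0123 = 0.2093
Lq = ρ²(1+C_s²)/(2(1−ρ)) = 0.04383·(1+0.894)/(2·0.7907)
= 0.04383·1.8940/1.5813 = 0.05249

Final: 0.05249


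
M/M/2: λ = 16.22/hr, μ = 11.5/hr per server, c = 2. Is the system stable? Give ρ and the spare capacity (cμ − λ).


Total capacity cμ = 2·11.5 = 23.00/hr
ρ = λ/(cμ) = 16.22/23.00 = 0.7052
Stable ⇔ ρ < 1: YES
Spare capacity = cμ − λ = 23.00 − 16.22 = 6.78/hr

Final: ρ = 0.7052; stable; margin = 6.78/hr


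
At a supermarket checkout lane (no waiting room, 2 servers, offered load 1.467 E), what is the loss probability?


B(c,a) = (a^c/c!) / Σ_{k=0}^{c} a^k/k!
a^2/2! = 1.076045
Σ terms (k=0..2): 1.00000 + 1.46700 + 1.07604 = 3.543045
B = 1.076045/3.543045 = 0.303706

Final: 0.303706


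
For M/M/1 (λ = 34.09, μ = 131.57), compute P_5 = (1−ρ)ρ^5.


ρ = 34.09/131.57 = 0.2591
P_n = (1−ρ)·ρ^n = (1 − 0.2591)·0.2591^5 = 0.7409·0.001168 = 0.0008652

Final: 0.0008652


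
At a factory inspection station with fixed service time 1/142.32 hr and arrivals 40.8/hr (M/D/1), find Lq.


ρ = 40.8/142.32 = 0.2867
M/D/1: Lq = ρ²/(2(1−ρ)) = 0.08218/(2·0.7133) = 0.05761

Final: 0.05761


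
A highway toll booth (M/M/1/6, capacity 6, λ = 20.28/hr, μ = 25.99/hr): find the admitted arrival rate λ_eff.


ρ = 0.7803; P_K = (1−ρ)ρ^6/(1−ρ^7) = 0.060192
λ_eff = λ(1 − P_K) = 20.28·(1 − 0.060192) = 20.28·0.939808 = 19.0593 /hr

Final: 19.0593 /hr


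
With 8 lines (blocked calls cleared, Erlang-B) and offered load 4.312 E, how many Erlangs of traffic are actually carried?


B(8,4.312) = 0.041061 (Erlang-B)
Carried load = a(1 − B) = 4.312·(1 − 0.041061) = 4.312·0.958939 = 4.1349 E

Final: 4.1349 Erlangs


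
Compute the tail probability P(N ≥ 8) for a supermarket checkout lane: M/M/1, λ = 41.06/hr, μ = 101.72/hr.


ρ = 41.06/101.72 = 0.4037
P(N ≥ n) = ρ^n = 0.4037^8 = 0.0007049

Final: 0.0007049


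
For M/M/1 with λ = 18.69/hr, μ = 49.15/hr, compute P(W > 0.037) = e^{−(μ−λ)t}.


W ~ Exponential(μ−λ) for M/M/1.
μ − λ = 49.15 − 18.69 = 30.4600
P(W > t) = e^{−(μ−λ)t} = e^{−1.1270} = 0.323997

Final: 0.323997


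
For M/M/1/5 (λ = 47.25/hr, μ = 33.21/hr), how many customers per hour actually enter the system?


ρ = 1.4228; P_K = (1−ρ)ρ^5/(1−ρ^6) = 0.337877
λ_eff = λ(1 − P_K) = 47.25·(1 − 0.337877) = 47.25·0.662123 = 31.2853 /hr

Final: 31.2853 /hr


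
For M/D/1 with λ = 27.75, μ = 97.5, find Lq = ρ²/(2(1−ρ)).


ρ = 27.75/97.5 = 0.2846
M/D/1: Lq = ρ²/(2(1−ρ)) = 0.08101/(2·0.7154) = 0.05662

Final: 0.05662


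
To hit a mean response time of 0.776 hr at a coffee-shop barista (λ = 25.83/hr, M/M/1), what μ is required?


W = 1/(μ−λ) ⇒ μ − λ = 1/W = 1/0.776 = 1.2887
μ = λ + 1/W = 25.83 + 1.2887 = 27.1187 per hr

Final: 27.1187 /hr


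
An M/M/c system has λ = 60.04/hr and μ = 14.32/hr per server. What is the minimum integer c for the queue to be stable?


Stability requires cμ > λ ⇔ c > λ/μ.
λ/μ = 60.04/14.32 = 4.1927
Minimum integer c = ⌊4.1927⌋ + 1 = 5
Check: 5·14.32 = 71.60 > 60.04, while 4·14.32 = 57.28 ≤ 60.04

Final: 5 servers


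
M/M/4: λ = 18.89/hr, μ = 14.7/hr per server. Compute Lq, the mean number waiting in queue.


a = λ/μ = 1.2850; ρ = a/4 = 0.3213
P₀ = 0.275349
Lq = P₀·a^c·ρ / (c!·(1−ρ)²) = 0.275349·2.72683·0.3213/(24·0.46069)
= 0.02182

Final: 0.02182


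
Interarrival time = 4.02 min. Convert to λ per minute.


λ = 1/(interarrival time) in consistent units.
1 minute = 1 min, so λ = 1/4.02 = 0.2488 per minute

Final: 0.2488 /min


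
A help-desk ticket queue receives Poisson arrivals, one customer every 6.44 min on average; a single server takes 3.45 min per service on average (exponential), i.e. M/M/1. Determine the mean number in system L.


λ = 60/6.44 = 9.3168 /hr
μ = 60/3.45 = 17.3913 /hr
ρ = λ/μ = 9.3168/17.3913 = 0.5357
L = ρ/(1−ρ) = 0.5357/0.4643 = 1.1538

Final: 1.1538


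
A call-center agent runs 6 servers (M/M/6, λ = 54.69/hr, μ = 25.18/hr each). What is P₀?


a = λ/μ = 54.69/25.18 = 2.1720; ρ = a/c = 0.3620
Σ_{k=0}^{5} a^k/k! (terms k=0..5) = 1.00000 + 2.17196 + 2.35871 + 1.70768 + 0.92725 + 0.40279 = 8.56839
Tail: a^6/(6!(1−ρ)) = 104.98160/(720·0.6380) = 0.22854
P₀ = 1/(8.56839 + 0.22854) = 1/8.79693 = 0.113676

Final: 0.113676


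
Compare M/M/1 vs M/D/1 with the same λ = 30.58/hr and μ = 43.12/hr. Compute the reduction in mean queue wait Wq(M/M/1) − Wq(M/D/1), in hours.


ρ = 30.58/43.12 = 0.7092
Wq(M/M/1) = ρ/(μ−λ) = 0.7092/12.54 = 0.05655 hr
Wq(M/D/1) = ρ/(2(μ−λ)) = 0.02828 hr
Savings = 0.05655 − 0.02828 = 0.02828 hr

Final: 0.02828 hr


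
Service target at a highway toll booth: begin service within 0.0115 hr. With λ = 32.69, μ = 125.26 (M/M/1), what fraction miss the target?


ρ = 32.69/125.26 = 0.2610
P(Wq > t) = ρ·e^{−(μ−λ)t} = 0.2610·e^{−1.0646}
= 0.2610·0.344881 = 0.090006

Final: 0.090006


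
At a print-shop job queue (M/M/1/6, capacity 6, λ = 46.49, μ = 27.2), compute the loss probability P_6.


ρ = λ/μ = 46.49/27.2 = 1.7092
P_K = (1−ρ)ρ^K/(1−ρ^(K+1)) = (-0.7092·24.931238)/(1 − 42.612253)
= -17.681014/-41.612253 = 0.424899

Final: 0.424899


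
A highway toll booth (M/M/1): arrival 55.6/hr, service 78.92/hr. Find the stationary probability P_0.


ρ = 55.6/78.92 = 0.7045
P_n = (1−ρ)·ρ^n = (1 − 0.7045)·0.7045^0 = 0.2955·1.000000 = 0.295489

Final: 0.295489


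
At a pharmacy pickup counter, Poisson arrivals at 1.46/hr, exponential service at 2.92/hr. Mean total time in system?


W = 1/(μ−λ) = 1/(2.92 − 1.46) = 1/1.46 = 0.6849 hr

Final: 0.6849 hr


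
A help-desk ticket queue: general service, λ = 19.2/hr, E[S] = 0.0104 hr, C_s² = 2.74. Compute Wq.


ρ = λ·E[S] = 19.2·0.0104 = 0.1997
E[S²] = E[S]²(1+C_s²) = 0.0104²·(1+2.74) = 0.0004045
Wq = λ·E[S²]/(2(1−ρ)) = 19.2·0.0004045/(2·0.8003) = 0.004852 hr

Final: 0.004852 hr


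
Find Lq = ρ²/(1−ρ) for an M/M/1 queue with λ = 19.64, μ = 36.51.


ρ = 19.64/36.51 = 0.5379
Lq = ρ²/(1−ρ) = 0.2894/0.4621 = 0.6263

Final: 0.6263


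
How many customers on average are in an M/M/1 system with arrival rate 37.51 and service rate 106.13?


ρ = λ/μ = 37.51/106.13 = 0.3534
L = ρ/(1−ρ) = 0.3534/(1 − 0.3534) = 0.3534/0.6466 = 0.5466

Final: 0.5466


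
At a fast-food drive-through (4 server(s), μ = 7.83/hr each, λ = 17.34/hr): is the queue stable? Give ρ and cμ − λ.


Total capacity cμ = 4·7.83 = 31.32/hr
ρ = λ/(cμ) = 17.34/31.32 = 0.5536
Stable ⇔ ρ < 1: YES
Spare capacity = cμ − λ = 31.32 − 17.34 = 13.98/hr

Final: ρ = 0.5536; stable; margin = 13.98/hr


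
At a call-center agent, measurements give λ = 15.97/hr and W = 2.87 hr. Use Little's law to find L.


L = λW = 15.97·2.87 = 45.8339

Final: 45.8339


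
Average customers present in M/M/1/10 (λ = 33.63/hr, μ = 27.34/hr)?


ρ = 33.63/27.34 = 1.2301
L = ρ[1 − (K+1)ρ^K + Kρ^(K+1)] / [(1−ρ)(1−ρ^(K+1))]
Numerator: 1.2301·(1 − 11·7.930190 + 10·9.754655) = 13.917540
Denominator: (-0.2301)·(-8.754655) = 2.014147
L = 13.917540/2.014147 = 6.9099

Final: 6.9099


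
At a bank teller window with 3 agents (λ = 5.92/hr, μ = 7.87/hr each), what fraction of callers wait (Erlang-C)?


a = λ/μ = 0.7522; ρ = a/3 = 0.2507
P₀ = 0.469522 (from M/M/c formula)
C(c,a) = [a^c/(c!(1−ρ))]·P₀ = [0.42564/(6·0.7493)]·0.469522
= 0.09468·0.469522 = 0.044454

Final: 0.044454


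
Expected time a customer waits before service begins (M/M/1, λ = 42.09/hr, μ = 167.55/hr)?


ρ = 42.09/167.55 = 0.2512
Wq = ρ/(μ−λ) = 0.2512/(167.55 − 42.09) = 0.2512/125.46 = 0.002002 hr

Final: 0.002002 hr


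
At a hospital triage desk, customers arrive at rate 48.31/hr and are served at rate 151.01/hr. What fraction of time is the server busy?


ρ = λ/μ = 48.31/151.01 = 0.3199

Final: 0.3199


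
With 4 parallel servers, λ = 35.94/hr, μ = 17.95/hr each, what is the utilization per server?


ρ = λ/(cμ) = 35.94/(4·17.95) = 35.94/71.80 = 0.5006

Final: 0.5006


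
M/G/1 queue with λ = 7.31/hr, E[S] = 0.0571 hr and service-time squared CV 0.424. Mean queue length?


ρ = λ·E[S] = 7.31·0.0571 = 0.4174
Lq = ρ²(1+C_s²)/(2(1−ρ)) = 0.1742·(1+0.424)/(2·0.5826)
= 0.1742·1.4240/1.1652 = 0.21292

Final: 0.21292


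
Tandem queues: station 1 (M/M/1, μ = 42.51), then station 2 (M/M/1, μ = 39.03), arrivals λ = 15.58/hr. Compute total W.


Each node sees arrival rate λ = 15.58/hr (tandem ⇒ throughput preserved).
W₁ = 1/(μ₁−λ) = 1/(42.51−15.58) = 0.03713 hr
W₂ = 1/(μ₂−λ) = 1/(39.03−15.58) = 0.04264 hr
W_total = W₁ + W₂ = 0.03713 + 0.04264 = 0.07978 hr

Final: 0.07978 hr


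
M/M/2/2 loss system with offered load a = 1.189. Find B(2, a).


B(c,a) = (a^c/c!) / Σ_{k=0}^{c} a^k/k!
a^2/2! = 0.706861
Σ terms (k=0..2): 1.00000 + 1.18900 + 0.70686 = 2.895861
B = 0.706861/2.895861 = 0.244093

Final: 0.244093


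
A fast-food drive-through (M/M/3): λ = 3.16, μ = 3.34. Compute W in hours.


a = 0.9461; ρ = 0.3154; P₀ = 0.384640
Lq = P₀·a^c·ρ/(c!(1−ρ)²) = 0.03653
Wq = Lq/λ = 0.03653/3.16 = 0.01156 hr
W = Wq + 1/μ = 0.01156 + 0.29940 = 0.31096 hr

Final: 0.31096 hr


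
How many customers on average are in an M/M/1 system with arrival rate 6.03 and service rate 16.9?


ρ = λ/μ = 6.03/16.9 = 0.3568
L = ρ/(1−ρ) = 0.3568/(1 − 0.3568) = 0.3568/0.6432 = 0.5547

Final: 0.5547


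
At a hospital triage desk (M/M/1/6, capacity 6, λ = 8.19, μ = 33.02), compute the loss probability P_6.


ρ = λ/μ = 8.19/33.02 = 0.2480
P_K = (1−ρ)ρ^K/(1−ρ^(K+1)) = (0.7520·0.0002328)/(1 − 0.00005775)
= 0.0001751/0.999942 = 0.0001751

Final: 0.0001751


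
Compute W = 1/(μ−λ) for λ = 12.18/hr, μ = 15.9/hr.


W = 1/(μ−λ) = 1/(15.9 − 12.18) = 1/3.72 = 0.2688 hr

Final: 0.2688 hr


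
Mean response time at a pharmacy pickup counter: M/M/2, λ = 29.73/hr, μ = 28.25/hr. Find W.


a = 1.0524; ρ = 0.5262; P₀ = 0.310449
Lq = P₀·a^c·ρ/(c!(1−ρ)²) = 0.40296
Wq = Lq/λ = 0.40296/29.73 = 0.01355 hr
W = Wq + 1/μ = 0.01355 + 0.03540 = 0.04895 hr

Final: 0.04895 hr


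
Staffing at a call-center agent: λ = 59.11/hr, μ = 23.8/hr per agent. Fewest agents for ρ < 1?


Stability requires cμ > λ ⇔ c > λ/μ.
λ/μ = 59.11/23.8 = 2.4836
Minimum integer c = ⌊2.4836⌋ + 1 = 3
Check: 3·23.8 = 71.40 > 59.11, while 2·23.8 = 47.60 ≤ 59.11

Final: 3 servers


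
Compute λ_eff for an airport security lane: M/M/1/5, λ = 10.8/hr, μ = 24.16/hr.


ρ = 0.4470; P_K = (1−ρ)ρ^5/(1−ρ^6) = 0.009950
λ_eff = λ(1 − P_K) = 10.8·(1 − 0.009950) = 10.8·0.990050 = 10.6925 /hr

Final: 10.6925 /hr


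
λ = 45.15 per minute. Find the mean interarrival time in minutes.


Mean interarrival time = 1/λ = 1/45.15 minute = 0.02215 minute
In minutes: 0.02215 × 1 = 0.02215 min

Final: 0.02215 min


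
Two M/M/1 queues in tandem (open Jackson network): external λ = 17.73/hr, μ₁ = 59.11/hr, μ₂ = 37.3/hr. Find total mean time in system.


Each node sees arrival rate λ = 17.73/hr (tandem ⇒ throughput preserved).
W₁ = 1/(μ₁−λ) = 1/(59.11−17.73) = 0.02417 hr
W₂ = 1/(μ₂−λ) = 1/(37.3−17.73) = 0.05110 hr
W_total = W₁ + W₂ = 0.02417 + 0.05110 = 0.07526 hr

Final: 0.07526 hr


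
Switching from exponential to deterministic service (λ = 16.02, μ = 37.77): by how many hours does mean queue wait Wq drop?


ρ = 16.02/37.77 = 0.4241
Wq(M/M/1) = ρ/(μ−λ) = 0.4241/21.75 = 0.01950 hr
Wq(M/D/1) = ρ/(2(μ−λ)) = 0.009750 hr
Savings = 0.01950 − 0.009750 = 0.009750 hr

Final: 0.009750 hr


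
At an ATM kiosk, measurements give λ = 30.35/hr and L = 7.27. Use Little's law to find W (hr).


W = L/λ = 7.27/30.35 = 0.2395 hr

Final: 0.2395 hr


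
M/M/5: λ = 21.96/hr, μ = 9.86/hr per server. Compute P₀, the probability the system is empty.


a = λ/μ = 21.96/9.86 = 2.2272; ρ = a/c = 0.4454
Σ_{k=0}^{4} a^k/k! (terms k=0..4) = 1.00000 + 2.22718 + 2.48017 + 1.84126 + 1.02520 = 8.57381
Tail: a^5/(5!(1−ρ)) = 54.79956/(120·0.5546) = 0.82346
P₀ = 1/(8.57381 + 0.82346) = 1/9.39727 = 0.106414

Final: 0.106414


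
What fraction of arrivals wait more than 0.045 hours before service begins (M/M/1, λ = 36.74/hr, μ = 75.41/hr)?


ρ = 36.74/75.41 = 0.4872
P(Wq > t) = ρ·e^{−(μ−λ)t} = 0.4872·e^{−1.7401}
= 0.4872·0.175494 = 0.085501

Final: 0.085501


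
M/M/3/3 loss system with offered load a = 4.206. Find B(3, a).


B(c,a) = (a^c/c!) / Σ_{k=0}^{c} a^k/k!
a^3/3! = 12.400996
Σ terms (k=0..3): 1.00000 + 4.20600 + 8.84522 + 12.40100 = 26.452214
B = 12.400996/26.452214 = 0.468807

Final: 0.468807


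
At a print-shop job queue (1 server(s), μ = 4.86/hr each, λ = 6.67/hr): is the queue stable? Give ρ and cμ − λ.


Total capacity cμ = 1·4.86 = 4.86/hr
ρ = λ/(cμ) = 6.67/4.86 = 1.3724
Stable ⇔ ρ < 1: NO
Spare capacity = cμ − λ = 4.86 − 6.67 = -1.81/hr

Final: ρ = 1.3724; unstable; margin = -1.81/hr


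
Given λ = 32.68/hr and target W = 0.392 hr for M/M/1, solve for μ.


W = 1/(μ−λ) ⇒ μ − λ = 1/W = 1/0.392 = 2.5510
μ = λ + 1/W = 32.68 + 2.5510 = 35.2310 per hr

Final: 35.2310 /hr


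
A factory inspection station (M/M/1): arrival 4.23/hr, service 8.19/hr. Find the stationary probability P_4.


ρ = 4.23/8.19 = 0.5165
P_n = (1−ρ)·ρ^n = (1 − 0.5165)·0.5165^4 = 0.4835·0.071158 = 0.034406

Final: 0.034406


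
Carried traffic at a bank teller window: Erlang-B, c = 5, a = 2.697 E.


B(5,2.697) = 0.084954 (Erlang-B)
Carried load = a(1 − B) = 2.697·(1 − 0.084954) = 2.697·0.915046 = 2.4679 E

Final: 2.4679 Erlangs


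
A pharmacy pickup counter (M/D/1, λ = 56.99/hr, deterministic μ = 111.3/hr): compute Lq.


ρ = 56.99/111.3 = 0.5120
M/D/1: Lq = ρ²/(2(1−ρ)) = 0.2622/(2·0.4880) = 0.26865

Final: 0.26865


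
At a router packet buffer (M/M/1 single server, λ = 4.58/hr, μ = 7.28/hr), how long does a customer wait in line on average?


ρ = 4.58/7.28 = 0.6291
Wq = ρ/(μ−λ) = 0.6291/(7.28 − 4.58) = 0.6291/2.70 = 0.2330 hr

Final: 0.2330 hr


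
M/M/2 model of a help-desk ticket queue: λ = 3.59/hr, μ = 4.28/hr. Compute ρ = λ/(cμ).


ρ = λ/(cμ) = 3.59/(2·4.28) = 3.59/8.56 = 0.4194

Final: 0.4194


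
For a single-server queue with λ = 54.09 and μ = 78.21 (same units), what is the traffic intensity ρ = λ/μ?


ρ = λ/μ = 54.09/78.21 = 0.6916

Final: 0.6916


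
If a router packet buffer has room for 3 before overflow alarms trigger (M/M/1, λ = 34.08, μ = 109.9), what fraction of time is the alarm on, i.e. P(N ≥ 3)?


ρ = 34.08/109.9 = 0.3101
P(N ≥ n) = ρ^n = 0.3101^3 = 0.029820

Final: 0.029820


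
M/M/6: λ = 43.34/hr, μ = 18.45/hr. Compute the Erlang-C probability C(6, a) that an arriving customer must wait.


a = λ/μ = 2.3491; ρ = a/6 = 0.3915
P₀ = 0.095087 (from M/M/c formula)
C(c,a) = [a^c/(c!(1−ρ))]·P₀ = [168.01777/(720·0.6085)]·0.095087
= 0.38350·0.095087 = 0.036466

Final: 0.036466


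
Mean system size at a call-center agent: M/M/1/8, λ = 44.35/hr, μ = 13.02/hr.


ρ = 44.35/13.02 = 3.4063
L = ρ[1 − (K+1)ρ^K + Kρ^(K+1)] / [(1−ρ)(1−ρ^(K+1))]
Numerator: 3.4063·(1 − 9·18124.294880 + 8·61736.749457) = 1126722.792323
Denominator: (-2.4063)·(-61735.749457) = 148554.610637
L = 1126722.792323/148554.610637 = 7.5846

Final: 7.5846


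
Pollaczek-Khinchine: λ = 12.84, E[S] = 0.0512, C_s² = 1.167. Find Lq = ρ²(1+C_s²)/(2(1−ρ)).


ρ = λ·E[S] = 12.84·0.0512 = 0.6574
Lq = ρ²(1+C_s²)/(2(1−ρ)) = 0.4322·(1+1.167)/(2·0.3426)
= 0.4322·2.1670/0.6852 = 1.36685

Final: 1.36685


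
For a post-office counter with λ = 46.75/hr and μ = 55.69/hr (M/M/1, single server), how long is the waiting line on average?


ρ = 46.75/55.69 = 0.8395
Lq = ρ²/(1−ρ) = 0.7047/0.1605 = 4.3898

Final: 4.3898


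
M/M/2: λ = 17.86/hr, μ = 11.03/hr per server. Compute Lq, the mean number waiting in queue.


a = λ/μ = 1.6192; ρ = a/2 = 0.8096
P₀ = 0.105210
Lq = P₀·a^c·ρ / (c!·(1−ρ)²) = 0.105210·2.62187·0.8096/(2·0.03625)
= 3.08056

Final: 3.08056


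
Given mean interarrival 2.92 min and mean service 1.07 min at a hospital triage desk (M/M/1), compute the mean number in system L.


λ = 60/2.92 = 20.5479 /hr
μ = 60/1.07 = 56.0748 /hr
ρ = λ/μ = 20.5479/56.0748 = 0.3664
L = ρ/(1−ρ) = 0.3664/0.6336 = 0.5784

Final: 0.5784


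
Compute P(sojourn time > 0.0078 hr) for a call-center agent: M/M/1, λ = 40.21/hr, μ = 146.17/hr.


W ~ Exponential(μ−λ) for M/M/1.
μ − λ = 146.17 − 40.21 = 105.9600
P(W > t) = e^{−(μ−λ)t} = e^{−0.8265} = 0.437583

Final: 0.437583


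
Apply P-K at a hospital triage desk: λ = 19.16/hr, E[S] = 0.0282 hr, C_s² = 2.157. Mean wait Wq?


ρ = λ·E[S] = 19.16·0.0282 = 0.5403
E[S²] = E[S]²(1+C_s²) = 0.0282²·(1+2.157) = 0.002511
Wq = λ·E[S²]/(2(1−ρ)) = 19.16·0.002511/(2·0.4597) = 0.05232 hr

Final: 0.05232 hr


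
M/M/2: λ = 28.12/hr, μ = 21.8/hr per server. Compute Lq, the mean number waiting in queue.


a = λ/μ = 1.2899; ρ = a/2 = 0.6450
P₀ = 0.215839
Lq = P₀·a^c·ρ / (c!·(1−ρ)²) = 0.215839·1.66386·0.6450/(2·0.12606)
= 0.91871

Final: 0.91871


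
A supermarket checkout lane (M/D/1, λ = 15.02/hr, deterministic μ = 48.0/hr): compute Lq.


ρ = 15.02/48.0 = 0.3129
M/D/1: Lq = ρ²/(2(1−ρ)) = 0.09792/(2·0.6871) = 0.07126

Final: 0.07126


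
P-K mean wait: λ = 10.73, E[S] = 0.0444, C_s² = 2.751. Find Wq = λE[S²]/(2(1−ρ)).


ρ = λ·E[S] = 10.73·0.0444 = 0.4764
E[S²] = E[S]²(1+C_s²) = 0.0444²·(1+2.751) = 0.007395
Wq = λ·E[S²]/(2(1−ρ)) = 10.73·0.007395/(2·0.5236) = 0.07577 hr

Final: 0.07577 hr


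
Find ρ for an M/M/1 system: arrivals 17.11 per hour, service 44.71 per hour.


ρ = λ/μ = 17.11/44.71 = 0.3827

Final: 0.3827


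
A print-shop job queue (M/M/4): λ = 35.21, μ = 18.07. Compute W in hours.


a = 1.9485; ρ = 0.4871; P₀ = 0.137910
Lq = P₀·a^c·ρ/(c!(1−ρ)²) = 0.15341
Wq = Lq/λ = 0.15341/35.21 = 0.004357 hr
W = Wq + 1/μ = 0.004357 + 0.05534 = 0.05970 hr

Final: 0.05970 hr


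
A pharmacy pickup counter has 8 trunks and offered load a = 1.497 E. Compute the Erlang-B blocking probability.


B(c,a) = (a^c/c!) / Σ_{k=0}^{c} a^k/k!
a^8/8! = 0.0006255
Σ terms (k=0..8): 1.00000 + 1.49700 + 1.12050 + 0.55913 + 0.20926 + 0.06265 + 0.01563 + 0.003343 + 0.0006255 = 4.468142
B = 0.0006255/4.468142 = 0.0001400

Final: 0.0001400


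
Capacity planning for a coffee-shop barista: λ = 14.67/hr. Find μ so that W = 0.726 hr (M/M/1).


W = 1/(μ−λ) ⇒ μ − λ = 1/W = 1/0.726 = 1.3774
μ = λ + 1/W = 14.67 + 1.3774 = 16.0474 per hr

Final: 16.0474 /hr


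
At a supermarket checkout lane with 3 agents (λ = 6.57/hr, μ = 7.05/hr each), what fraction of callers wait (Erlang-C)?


a = λ/μ = 0.9319; ρ = a/3 = 0.3106
P₀ = 0.390347 (from M/M/c formula)
C(c,a) = [a^c/(c!(1−ρ))]·P₀ = [0.80934/(6·0.6894)]·0.390347
= 0.19567·0.390347 = 0.076380

Final: 0.076380


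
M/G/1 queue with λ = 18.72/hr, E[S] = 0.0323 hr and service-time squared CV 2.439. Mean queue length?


ρ = λ·E[S] = 18.72·0.0323 = 0.6047
Lq = ρ²(1+C_s²)/(2(1−ρ)) = 0.3656·(1+2.439)/(2·0.3953)
= 0.3656·3.4390/0.7907 = 1.59017

Final: 1.59017


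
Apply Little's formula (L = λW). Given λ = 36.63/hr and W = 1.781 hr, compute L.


L = λW = 36.63·1.781 = 65.2380

Final: 65.2380


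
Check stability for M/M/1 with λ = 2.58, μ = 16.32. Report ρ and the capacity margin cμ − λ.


Total capacity cμ = 1·16.32 = 16.32/hr
ρ = λ/(cμ) = 2.58/16.32 = 0.1581
Stable ⇔ ρ < 1: YES
Spare capacity = cμ − λ = 16.32 − 2.58 = 13.74/hr

Final: ρ = 0.1581; stable; margin = 13.74/hr


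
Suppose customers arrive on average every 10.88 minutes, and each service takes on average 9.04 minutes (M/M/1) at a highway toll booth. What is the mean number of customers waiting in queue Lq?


λ = 60/10.88 = 5.5147 /hr
μ = 60/9.04 = 6.6372 /hr
ρ = λ/μ = 5.5147/6.6372 = 0.8309
Lq = ρ²/(1−ρ) = 0.6904/0.1691 = 4.0822

Final: 4.0822


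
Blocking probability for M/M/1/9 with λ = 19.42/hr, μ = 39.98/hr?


ρ = λ/μ = 19.42/39.98 = 0.4857
P_K = (1−ρ)ρ^K/(1−ρ^(K+1)) = (0.5143·0.001505)/(1 − 0.0007312)
= 0.0007742/0.999269 = 0.0007747

Final: 0.0007747


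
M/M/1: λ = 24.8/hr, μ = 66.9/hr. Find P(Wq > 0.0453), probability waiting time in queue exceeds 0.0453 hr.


ρ = 24.8/66.9 = 0.3707
P(Wq > t) = ρ·e^{−(μ−λ)t} = 0.3707·e^{−1.9071}
= 0.3707·0.148506 = 0.055052

Final: 0.055052


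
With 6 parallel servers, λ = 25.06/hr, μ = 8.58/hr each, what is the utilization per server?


ρ = λ/(cμ) = 25.06/(6·8.58) = 25.06/51.48 = 0.4868

Final: 0.4868


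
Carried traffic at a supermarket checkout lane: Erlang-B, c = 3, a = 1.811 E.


B(3,1.811) = 0.181946 (Erlang-B)
Carried load = a(1 − B) = 1.811·(1 − 0.181946) = 1.811·0.818054 = 1.4815 E

Final: 1.4815 Erlangs


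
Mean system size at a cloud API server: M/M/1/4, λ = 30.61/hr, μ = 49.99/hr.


ρ = 30.61/49.99 = 0.6123
L = ρ[1 − (K+1)ρ^K + Kρ^(K+1)] / [(1−ρ)(1−ρ^(K+1))]
Numerator: 0.6123·(1 − 5·0.140579 + 4·0.086080) = 0.392758
Denominator: (0.3877)·(0.913920) = 0.354306
L = 0.392758/0.354306 = 1.1085

Final: 1.1085


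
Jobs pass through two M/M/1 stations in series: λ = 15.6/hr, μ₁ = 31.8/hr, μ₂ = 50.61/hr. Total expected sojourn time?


Each node sees arrival rate λ = 15.6/hr (tandem ⇒ throughput preserved).
W₁ = 1/(μ₁−λ) = 1/(31.8−15.6) = 0.06173 hr
W₂ = 1/(μ₂−λ) = 1/(50.61−15.6) = 0.02856 hr
W_total = W₁ + W₂ = 0.06173 + 0.02856 = 0.09029 hr

Final: 0.09029 hr


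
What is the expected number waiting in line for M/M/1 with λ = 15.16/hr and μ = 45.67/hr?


ρ = 15.16/45.67 = 0.3319
Lq = ρ²/(1−ρ) = 0.1102/0.6681 = 0.1649

Final: 0.1649


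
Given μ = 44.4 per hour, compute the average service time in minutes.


Mean service time = 1/μ = 1/44.4 hour = 0.02252 hour
In minutes: 0.02252 × 60 = 1.3514 min

Final: 1.3514 min


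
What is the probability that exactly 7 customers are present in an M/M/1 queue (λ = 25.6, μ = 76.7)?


ρ = 25.6/76.7 = 0.3338
P_n = (1−ρ)·ρ^n = (1 − 0.3338)·0.3338^7 = 0.6662·0.0004614 = 0.0003074

Final: 0.0003074


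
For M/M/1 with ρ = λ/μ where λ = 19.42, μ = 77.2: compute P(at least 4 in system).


ρ = 19.42/77.2 = 0.2516
P(N ≥ n) = ρ^n = 0.2516^4 = 0.004004

Final: 0.004004


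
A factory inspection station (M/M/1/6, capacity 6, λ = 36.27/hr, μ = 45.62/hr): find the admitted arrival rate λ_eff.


ρ = 0.7950; P_K = (1−ρ)ρ^6/(1−ρ^7) = 0.064766
λ_eff = λ(1 − P_K) = 36.27·(1 − 0.064766) = 36.27·0.935234 = 33.9209 /hr

Final: 33.9209 /hr


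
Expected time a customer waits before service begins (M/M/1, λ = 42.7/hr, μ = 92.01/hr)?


ρ = 42.7/92.01 = 0.4641
Wq = ρ/(μ−λ) = 0.4641/(92.01 − 42.7) = 0.4641/49.31 = 0.009411 hr

Final: 0.009411 hr


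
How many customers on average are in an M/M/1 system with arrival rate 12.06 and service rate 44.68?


ρ = λ/μ = 12.06/44.68 = 0.2699
L = ρ/(1−ρ) = 0.2699/(1 − 0.2699) = 0.2699/0.7301 = 0.3697

Final: 0.3697


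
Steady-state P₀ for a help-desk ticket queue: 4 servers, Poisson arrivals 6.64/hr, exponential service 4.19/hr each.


a = λ/μ = 6.64/4.19 = 1.5847; ρ = a/c = 0.3962
Σ_{k=0}^{3} a^k/k! (terms k=0..3) = 1.00000 + 1.58473 + 1.25568 + 0.66330 = 4.50370
Tail: a^4/(4!(1−ρ)) = 6.30690/(24·0.6038) = 0.43521
P₀ = 1/(4.50370 + 0.43521) = 1/4.93891 = 0.202474

Final: 0.202474


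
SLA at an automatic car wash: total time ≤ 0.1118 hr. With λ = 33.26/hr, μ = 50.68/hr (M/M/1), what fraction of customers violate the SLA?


W ~ Exponential(μ−λ) for M/M/1.
μ − λ = 50.68 − 33.26 = 17.4200
P(W > t) = e^{−(μ−λ)t} = e^{−1.9476} = 0.142622

Final: 0.142622


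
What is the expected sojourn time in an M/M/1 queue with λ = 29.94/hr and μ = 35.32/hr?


W = 1/(μ−λ) = 1/(35.32 − 29.94) = 1/5.38 = 0.1859 hr

Final: 0.1859 hr


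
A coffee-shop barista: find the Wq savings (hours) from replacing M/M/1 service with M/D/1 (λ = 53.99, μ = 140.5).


ρ = 53.99/140.5 = 0.3843
Wq(M/M/1) = ρ/(μ−λ) = 0.3843/86.51 = 0.004442 hr
Wq(M/D/1) = ρ/(2(μ−λ)) = 0.002221 hr
Savings = 0.004442 − 0.002221 = 0.002221 hr

Final: 0.002221 hr


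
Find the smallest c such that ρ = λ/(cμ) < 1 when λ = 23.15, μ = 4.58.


Stability requires cμ > λ ⇔ c > λ/μ.
λ/μ = 23.15/4.58 = 5.0546
Minimum integer c = ⌊5.0546⌋ + 1 = 6
Check: 6·4.58 = 27.48 > 23.15, while 5·4.58 = 22.90 ≤ 23.15

Final: 6 servers


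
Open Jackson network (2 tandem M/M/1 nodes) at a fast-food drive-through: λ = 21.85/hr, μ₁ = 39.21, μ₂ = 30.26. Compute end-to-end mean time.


Each node sees arrival rate λ = 21.85/hr (tandem ⇒ throughput preserved).
W₁ = 1/(μ₁−λ) = 1/(39.21−21.85) = 0.05760 hr
W₂ = 1/(μ₂−λ) = 1/(30.26−21.85) = 0.11891 hr
W_total = W₁ + W₂ = 0.05760 + 0.11891 = 0.17651 hr

Final: 0.17651 hr


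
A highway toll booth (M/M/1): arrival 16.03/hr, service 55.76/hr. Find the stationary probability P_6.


ρ = 16.03/55.76 = 0.2875
P_n = (1−ρ)·ρ^n = (1 − 0.2875)·0.2875^6 = 0.7125·0.0005645 = 0.0004022

Final: 0.0004022


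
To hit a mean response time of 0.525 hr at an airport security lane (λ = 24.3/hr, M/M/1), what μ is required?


W = 1/(μ−λ) ⇒ μ − λ = 1/W = 1/0.525 = 1.9048
μ = λ + 1/W = 24.3 + 1.9048 = 26.2048 per hr

Final: 26.2048 /hr


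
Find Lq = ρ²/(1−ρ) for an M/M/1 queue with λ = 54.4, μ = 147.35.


ρ = 54.4/147.35 = 0.3692
Lq = ρ²/(1−ρ) = 0.1363/0.6308 = 0.2161

Final: 0.2161


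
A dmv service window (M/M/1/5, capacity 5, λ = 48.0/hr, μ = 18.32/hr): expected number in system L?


ρ = 48.0/18.32 = 2.6201
L = ρ[1 − (K+1)ρ^K + Kρ^(K+1)] / [(1−ρ)(1−ρ^(K+1))]
Numerator: 2.6201·(1 − 6·123.474945 + 5·323.515139) = 2299.718846
Denominator: (-1.6201)·(-322.515139) = 522.502692
L = 2299.718846/522.502692 = 4.4014

Final: 4.4014


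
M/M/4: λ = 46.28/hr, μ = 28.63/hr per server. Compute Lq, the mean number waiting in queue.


a = λ/μ = 1.6165; ρ = a/4 = 0.4041
P₀ = 0.195908
Lq = P₀·a^c·ρ / (c!·(1−ρ)²) = 0.195908·6.82791·0.4041/(24·0.35507)
= 0.06343

Final: 0.06343


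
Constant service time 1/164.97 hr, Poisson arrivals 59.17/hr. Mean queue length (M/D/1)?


ρ = 59.17/164.97 = 0.3587
M/D/1: Lq = ρ²/(2(1−ρ)) = 0.1286/(2·0.6413) = 0.10030

Final: 0.10030


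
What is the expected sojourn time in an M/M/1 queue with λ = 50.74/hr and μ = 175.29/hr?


W = 1/(μ−λ) = 1/(175.29 − 50.74) = 1/124.55 = 0.008029 hr

Final: 0.008029 hr


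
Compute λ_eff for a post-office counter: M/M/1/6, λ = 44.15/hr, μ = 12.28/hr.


ρ = 3.5953; P_K = (1−ρ)ρ^6/(1−ρ^7) = 0.721950
λ_eff = λ(1 − P_K) = 44.15·(1 − 0.721950) = 44.15·0.278050 = 12.2759 /hr

Final: 12.2759 /hr


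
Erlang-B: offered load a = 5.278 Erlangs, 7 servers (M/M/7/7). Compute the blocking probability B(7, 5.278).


B(c,a) = (a^c/c!) / Σ_{k=0}^{c} a^k/k!
a^7/7! = 22.638892
Σ terms (k=0..7): 1.00000 + 5.27800 + 13.92864 + 24.50512 + 32.33451 + 34.13231 + 30.02506 + 22.63889 = 163.842535
B = 22.638892/163.842535 = 0.138175

Final: 0.138175


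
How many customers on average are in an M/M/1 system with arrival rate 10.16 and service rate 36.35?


ρ = λ/μ = 10.16/36.35 = 0.2795
L = ρ/(1−ρ) = 0.2795/(1 − 0.2795) = 0.2795/0.7205 = 0.3879

Final: 0.3879


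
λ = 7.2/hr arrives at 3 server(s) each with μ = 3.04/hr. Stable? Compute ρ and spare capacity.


Total capacity cμ = 3·3.04 = 9.12/hr
ρ = λ/(cμ) = 7.2/9.12 = 0.7895
Stable ⇔ ρ < 1: YES
Spare capacity = cμ − λ = 9.12 − 7.2 = 1.92/hr

Final: ρ = 0.7895; stable; margin = 1.92/hr


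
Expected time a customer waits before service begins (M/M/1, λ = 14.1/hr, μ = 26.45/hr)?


ρ = 14.1/26.45 = 0.5331
Wq = ρ/(μ−λ) = 0.5331/(26.45 − 14.1) = 0.5331/12.35 = 0.04316 hr

Final: 0.04316 hr


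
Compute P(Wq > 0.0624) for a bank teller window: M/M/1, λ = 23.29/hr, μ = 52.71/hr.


ρ = 23.29/52.71 = 0.4419
P(Wq > t) = ρ·e^{−(μ−λ)t} = 0.4419·e^{−1.8358}
= 0.4419·0.159485 = 0.070469

Final: 0.070469


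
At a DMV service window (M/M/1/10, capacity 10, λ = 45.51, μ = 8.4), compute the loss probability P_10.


ρ = λ/μ = 45.51/8.4 = 5.4179
P_K = (1−ρ)ρ^K/(1−ρ^(K+1)) = (-4.4179·21790916.394931)/(1 − 118060072.039678)
= -96269155.644747/-118060071.039678 = 0.815425

Final: 0.815425


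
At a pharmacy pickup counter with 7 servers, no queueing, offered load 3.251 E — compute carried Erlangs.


B(7,3.251) = 0.030048 (Erlang-B)
Carried load = a(1 − B) = 3.251·(1 − 0.030048) = 3.251·0.969952 = 3.1533 E

Final: 3.1533 Erlangs


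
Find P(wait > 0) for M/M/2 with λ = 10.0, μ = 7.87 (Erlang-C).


a = λ/μ = 1.2706; ρ = a/2 = 0.6353
P₀ = 0.222999 (from M/M/c formula)
C(c,a) = [a^c/(c!(1−ρ))]·P₀ = [1.61455/(2·0.3647)]·0.222999
= 2.21367·0.222999 = 0.493647

Final: 0.493647


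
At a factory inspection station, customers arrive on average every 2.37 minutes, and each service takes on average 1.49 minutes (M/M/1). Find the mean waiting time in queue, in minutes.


λ = 60/2.37 = 25.3165 /hr
μ = 60/1.49 = 40.2685 /hr
ρ = λ/μ = 25.3165/40.2685 = 0.6287
Wq = ρ/(μ−λ) = 0.6287/(40.2685−25.3165) = 0.04205 hr
In minutes: 0.04205·60 = 2.523 min

Final: 2.523 min


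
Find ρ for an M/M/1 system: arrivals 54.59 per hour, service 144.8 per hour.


ρ = λ/μ = 54.59/144.8 = 0.3770

Final: 0.3770


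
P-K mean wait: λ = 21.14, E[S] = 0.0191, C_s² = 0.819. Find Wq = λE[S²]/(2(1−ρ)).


ρ = λ·E[S] = 21.14·0.0191 = 0.4038
E[S²] = E[S]²(1+C_s²) = 0.0191²·(1+0.819) = 0.0006636
Wq = λ·E[S²]/(2(1−ρ)) = 21.14·0.0006636/(2·0.5962) = 0.01176 hr

Final: 0.01176 hr


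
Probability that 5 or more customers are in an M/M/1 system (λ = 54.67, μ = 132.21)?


ρ = 54.67/132.21 = 0.4135
P(N ≥ n) = ρ^n = 0.4135^5 = 0.012090

Final: 0.012090


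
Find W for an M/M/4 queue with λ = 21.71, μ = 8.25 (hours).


a = 2.6315; ρ = 0.6579; P₀ = 0.062612
Lq = P₀·a^c·ρ/(c!(1−ρ)²) = 0.70316
Wq = Lq/λ = 0.70316/21.71 = 0.03239 hr
W = Wq + 1/μ = 0.03239 + 0.12121 = 0.15360 hr

Final: 0.15360 hr


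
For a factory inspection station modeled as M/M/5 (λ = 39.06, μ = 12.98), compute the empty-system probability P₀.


a = λ/μ = 39.06/12.98 = 3.0092; ρ = a/c = 0.6018
Σ_{k=0}^{4} a^k/k! (terms k=0..4) = 1.00000 + 3.00924 + 4.52778 + 4.54173 + 3.41680 = 16.49555
Tail: a^5/(5!(1−ρ)) = 246.76737/(120·0.3982) = 5.16486
P₀ = 1/(16.49555 + 5.16486) = 1/21.66041 = 0.046167

Final: 0.046167


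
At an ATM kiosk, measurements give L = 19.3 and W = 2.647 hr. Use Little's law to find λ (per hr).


λ = L/W = 19.3/2.647 = 7.2913 /hr

Final: 7.2913 /hr


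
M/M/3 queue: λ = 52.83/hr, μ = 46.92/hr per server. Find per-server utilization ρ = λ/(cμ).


ρ = λ/(cμ) = 52.83/(3·46.92) = 52.83/140.76 = 0.3753

Final: 0.3753


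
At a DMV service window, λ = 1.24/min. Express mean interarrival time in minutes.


Mean interarrival time = 1/λ = 1/1.24 minute = 0.80645 minute
In minutes: 0.80645 × 1 = 0.8065 min

Final: 0.8065 min


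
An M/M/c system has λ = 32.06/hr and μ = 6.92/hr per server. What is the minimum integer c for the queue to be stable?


Stability requires cμ > λ ⇔ c > λ/μ.
λ/μ = 32.06/6.92 = 4.6329
Minimum integer c = ⌊4.6329⌋ + 1 = 5
Check: 5·6.92 = 34.60 > 32.06, while 4·6.92 = 27.68 ≤ 32.06

Final: 5 servers


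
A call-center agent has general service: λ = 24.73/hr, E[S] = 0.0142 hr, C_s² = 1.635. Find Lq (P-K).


ρ = λ·E[S] = 24.73·0.0142 = 0.3512
Lq = ρ²(1+C_s²)/(2(1−ρ)) = 0.1233·(1+1.635)/(2·0.6488)
= 0.1233·2.6350/1.2977 = 0.25040

Final: 0.25040


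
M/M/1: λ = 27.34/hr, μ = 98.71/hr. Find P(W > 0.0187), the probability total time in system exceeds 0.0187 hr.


W ~ Exponential(μ−λ) for M/M/1.
μ − λ = 98.71 − 27.34 = 71.3700
P(W > t) = e^{−(μ−λ)t} = e^{−1.3346} = 0.263258

Final: 0.263258


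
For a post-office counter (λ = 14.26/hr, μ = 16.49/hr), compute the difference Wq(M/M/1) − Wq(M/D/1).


ρ = 14.26/16.49 = 0.8648
Wq(M/M/1) = ρ/(μ−λ) = 0.8648/2.23 = 0.38779 hr
Wq(M/D/1) = ρ/(2(μ−λ)) = 0.19389 hr
Savings = 0.38779 − 0.19389 = 0.19389 hr

Final: 0.19389 hr


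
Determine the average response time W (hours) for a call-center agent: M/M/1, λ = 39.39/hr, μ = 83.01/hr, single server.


W = 1/(μ−λ) = 1/(83.01 − 39.39) = 1/43.62 = 0.02293 hr

Final: 0.02293 hr


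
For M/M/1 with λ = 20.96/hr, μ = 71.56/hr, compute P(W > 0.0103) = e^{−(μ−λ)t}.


W ~ Exponential(μ−λ) for M/M/1.
μ − λ = 71.56 − 20.96 = 50.6000
P(W > t) = e^{−(μ−λ)t} = e^{−0.5212} = 0.593819

Final: 0.593819


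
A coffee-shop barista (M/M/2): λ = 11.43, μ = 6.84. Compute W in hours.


a = 1.6711; ρ = 0.8355; P₀ = 0.089606
Lq = P₀·a^c·ρ/(c!(1−ρ)²) = 3.86414
Wq = Lq/λ = 3.86414/11.43 = 0.33807 hr
W = Wq + 1/μ = 0.33807 + 0.14620 = 0.48427 hr

Final: 0.48427 hr


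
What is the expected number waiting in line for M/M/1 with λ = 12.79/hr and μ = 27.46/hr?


ρ = 12.79/27.46 = 0.4658
Lq = ρ²/(1−ρ) = 0.2169/0.5342 = 0.4061

Final: 0.4061


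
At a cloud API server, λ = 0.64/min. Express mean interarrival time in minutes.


Mean interarrival time = 1/λ = 1/0.64 minute = 1.56250 minute
In minutes: 1.56250 × 1 = 1.5625 min

Final: 1.5625 min


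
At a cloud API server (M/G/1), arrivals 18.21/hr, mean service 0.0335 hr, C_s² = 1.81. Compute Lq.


ρ = λ·E[S] = 18.21·0.0335 = 0.6100
Lq = ρ²(1+C_s²)/(2(1−ρ)) = 0.3721·(1+1.81)/(2·0.3900)
= 0.3721·2.8100/0.7799 = 1.34079

Final: 1.34079


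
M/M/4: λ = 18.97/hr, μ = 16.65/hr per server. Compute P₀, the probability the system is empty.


a = λ/μ = 18.97/16.65 = 1.1393; ρ = a/c = 0.2848
Σ_{k=0}^{3} a^k/k! (terms k=0..3) = 1.00000 + 1.13934 + 0.64905 + 0.24649 = 3.03488
Tail: a^4/(4!(1−ρ)) = 1.68505/(24·0.7152) = 0.09817
P₀ = 1/(3.03488 + 0.09817) = 1/3.13305 = 0.319177

Final: 0.319177


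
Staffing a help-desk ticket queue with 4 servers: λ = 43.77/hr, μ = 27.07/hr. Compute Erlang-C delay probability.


a = λ/μ = 1.6169; ρ = a/4 = 0.4042
P₀ = 0.195820 (from M/M/c formula)
C(c,a) = [a^c/(c!(1−ρ))]·P₀ = [6.83523/(24·0.5958)]·0.195820
= 0.47804·0.195820 = 0.093610

Final: 0.093610


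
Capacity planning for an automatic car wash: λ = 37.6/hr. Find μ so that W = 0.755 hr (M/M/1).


W = 1/(μ−λ) ⇒ μ − λ = 1/W = 1/0.755 = 1.3245
μ = λ + 1/W = 37.6 + 1.3245 = 38.9245 per hr

Final: 38.9245 /hr


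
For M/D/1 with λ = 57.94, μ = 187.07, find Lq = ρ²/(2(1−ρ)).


ρ = 57.94/187.07 = 0.3097
M/D/1: Lq = ρ²/(2(1−ρ)) = 0.09593/(2·0.6903) = 0.06949

Final: 0.06949
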